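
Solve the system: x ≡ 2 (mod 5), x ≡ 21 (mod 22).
87

Using Chinese Remainder Theorem:
M = 5 × 22 = 110
M1 = 22, M2 = 5
y1 = 22^(-1) mod 5 = 3
y2 = 5^(-1) mod 22 = 9
x = (2×22×3 + 21×5×9) mod 110 = 87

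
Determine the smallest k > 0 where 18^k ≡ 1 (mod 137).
34

137 is prime, so ord(18) divides φ(137) = 136.
Divisors of 136: 1, 2, 4, 8, 17, 34, 68, 136.
Repeated squaring: 18^1 ≡ 18, 18^2 ≡ 50, 18^4 ≡ 34, 18^8 ≡ 60, 18^16 ≡ 38, 18^32 ≡ 74, 18^64 ≡ 133, 18^128 ≡ 16 (mod 137).
Test 18^d mod 137 for each divisor d in increasing order:
18^1 ≡ 18
18^2 ≡ 50
18^4 ≡ 34
18^8 ≡ 60
18^17 = 18^16·18^1 ≡ 136
18^34 = 18^32·18^2 ≡ 1  ← first divisor giving 1
The order is 34.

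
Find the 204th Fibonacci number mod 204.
60

Matrix identity: Q^n = [[F_(n+1), F_n], [F_n, F_(n-1)]] with Q = [[1,1],[1,0]].
n = 204 = 11001100₂. Square-and-multiply, entries mod 204:
Q^1 = [[1,1],[1,0]]
Q^3 = (Q^1)²·Q = [[3,2],[2,1]]
Q^6 = (Q^3)² = [[13,8],[8,5]]
Q^12 = (Q^6)² = [[29,144],[144,89]]
Q^25 = (Q^12)²·Q = [[13,157],[157,60]]
Q^51 = (Q^25)²·Q = [[171,134],[134,37]]
Q^102 = (Q^51)² = [[73,128],[128,149]]
Q^204 = (Q^102)² = [[89,60],[60,29]]
F_204 mod 204 = Q^204[0][1] = 60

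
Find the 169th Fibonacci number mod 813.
694

Matrix identity: Q^n = [[F_(n+1), F_n], [F_n, F_(n-1)]] with Q = [[1,1],[1,0]].
n = 169 = 10101001₂. Square-and-multiply, entries mod 813:
Q^1 = [[1,1],[1,0]]
Q^2 = (Q^1)² = [[2,1],[1,1]]
Q^5 = (Q^2)²·Q = [[8,5],[5,3]]
Q^10 = (Q^5)² = [[89,55],[55,34]]
Q^21 = (Q^10)²·Q = [[638,377],[377,261]]
Q^42 = (Q^21)² = [[398,715],[715,496]]
Q^84 = (Q^42)² = [[530,192],[192,338]]
Q^169 = (Q^84)²·Q = [[685,694],[694,804]]
F_169 mod 813 = Q^169[0][1] = 694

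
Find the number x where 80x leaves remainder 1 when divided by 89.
79

gcd(80, 89) = 1, so the inverse exists.
Extended Euclidean algorithm on (89, 80):
89 = 1 × 80 + 9  ⟹  9 = (1)·89 + (-1)·80
80 = 8 × 9 + 8  ⟹  8 = (-8)·89 + (9)·80
9 = 1 × 8 + 1  ⟹  1 = (9)·89 + (-10)·80
So (-10)·80 ≡ 1 (mod 89), i.e. 80^(-1) ≡ -10 ≡ 79 (mod 89).
Check: 80 × 79 = 6320 ≡ 1 (mod 89)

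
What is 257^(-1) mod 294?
143

gcd(257, 294) = 1, so the inverse exists.
Extended Euclidean algorithm on (294, 257):
294 = 1 × 257 + 37  ⟹  37 = (1)·294 + (-1)·257
257 = 6 × 37 + 35  ⟹  35 = (-6)·294 + (7)·257
37 = 1 × 35 + 2  ⟹  2 = (7)·294 + (-8)·257
35 = 17 × 2 + 1  ⟹  1 = (-125)·294 + (143)·257
So (143)·257 ≡ 1 (mod 294), i.e. 257^(-1) ≡ 143 (mod 294).
Check: 257 × 143 = 36751 ≡ 1 (mod 294)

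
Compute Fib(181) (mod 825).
56

Matrix identity: Q^n = [[F_(n+1), F_n], [F_n, F_(n-1)]] with Q = [[1,1],[1,0]].
n = 181 = 10110101₂. Square-and-multiply, entries mod 825:
Q^1 = [[1,1],[1,0]]
Q^2 = (Q^1)² = [[2,1],[1,1]]
Q^5 = (Q^2)²·Q = [[8,5],[5,3]]
Q^11 = (Q^5)²·Q = [[144,89],[89,55]]
Q^22 = (Q^11)² = [[607,386],[386,221]]
Q^45 = (Q^22)²·Q = [[503,170],[170,333]]
Q^90 = (Q^45)² = [[584,220],[220,364]]
Q^181 = (Q^90)²·Q = [[716,56],[56,660]]
F_181 mod 825 = Q^181[0][1] = 56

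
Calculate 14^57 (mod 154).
42

Repeated squaring. Binary of 57 = 111001.
14^1 ≡ 14 (mod 154); 14^2 ≡ 42 (mod 154); 14^4 ≡ 70 (mod 154); 14^8 ≡ 126 (mod 154); 14^16 ≡ 14 (mod 154); 14^32 ≡ 42 (mod 154)
14^57 = 14^1 × 14^8 × 14^16 × 14^32 ≡ 42 (mod 154)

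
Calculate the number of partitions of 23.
1255

p(n) counts ways to write n as a sum of positive integers (order ignored).
Euler's pentagonal recurrence: p(k) = p(k-1) + p(k-2) - p(k-5) - p(k-7) + p(k-12) + p(k-15) - ... (offsets j(3j∓1)/2, signs ++--, p(0)=1, p(<0)=0).
DP table for k = 0..22: p(0)=1, p(1)=1, p(2)=2, p(3)=3, p(4)=5, p(5)=7, p(6)=11, p(7)=15, p(8)=22, p(9)=30, p(10)=42, p(11)=56, p(12)=77, p(13)=101, p(14)=135, p(15)=176, p(16)=231, p(17)=297, p(18)=385, p(19)=490, p(20)=627, p(21)=792, p(22)=1002.
Final step: p(23) = p(22) + p(21) - p(18) - p(16) + p(11) + p(8) - p(1)
= 1002 + 792 - 385 - 231 + 56 + 22 - 1
= 1255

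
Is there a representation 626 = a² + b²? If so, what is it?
1² + 25² (a=1, b=25)

Factorization: 626 = 2 × 313
By Fermat: n is sum of two squares iff every prime p ≡ 3 (mod 4) appears to even power.
All primes ≡ 3 (mod 4) appear to even power.
Search a = 0, 1, 2, … for 626 - a² a perfect square: first hit at a = 1: 626 - 1 = 625 = 25².
626 = 1² + 25² = 1 + 625 ✓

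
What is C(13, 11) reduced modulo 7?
1

Using Lucas' theorem:
Write n=13 and k=11 in base 7:
n in base 7: [1, 6]
k in base 7: [1, 4]
C(13,11) mod 7 = ∏ C(n_i, k_i) mod 7
Digit binomials (mod 7): C(1,1) = 1; C(6,4) = 15 ≡ 1
Product: 1 × 1 = 1 ≡ 1 (mod 7)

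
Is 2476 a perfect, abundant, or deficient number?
deficient

Proper divisors of 2476: sum = 1 + 2 + 4 + 619 + 1238 = 1864
Since 1864 < 2476, 2476 is deficient.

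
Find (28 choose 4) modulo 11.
4

Using Lucas' theorem:
Write n=28 and k=4 in base 11:
n in base 11: [2, 6]
k in base 11: [0, 4]
C(28,4) mod 11 = ∏ C(n_i, k_i) mod 11
Digit binomials (mod 11): C(2,0) = 1; C(6,4) = 15 ≡ 4
Product: 1 × 4 = 4 ≡ 4 (mod 11)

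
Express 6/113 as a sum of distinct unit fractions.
1/19 + 1/2147

Greedy algorithm:
6/113: ceiling(113/6) = 19, use 1/19
1/2147: ceiling(2147/1) = 2147, use 1/2147
Result: 6/113 = 1/19 + 1/2147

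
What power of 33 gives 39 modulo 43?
39

Baby-step giant-step with step n = ⌈√43⌉ = 7.
Baby steps 33^j mod 43 (j:value) for j=0..6: 0:1, 1:33, 2:14, 3:32, 4:24, 5:18, 6:35.
Giant-step multiplier: 33^(-7) ≡ 33^(42-7) = 33^35 ≡ 7 (mod 43).
Giant steps γ_i = 39·7^i mod 43: γ_0=39, γ_1=15, γ_2=19, γ_3=4, γ_4=28, γ_5=24 (in table at j=4).
x = i·n + j = 5·7 + 4 = 39.
Check: 33^39 ≡ 39 (mod 43).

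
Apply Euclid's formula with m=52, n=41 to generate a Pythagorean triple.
(1023, 4264, 4385)

Euclid's formula: a = m² - n², b = 2mn, c = m² + n²
m = 52, n = 41
a = 52² - 41² = 2704 - 1681 = 1023
b = 2 × 52 × 41 = 4264
c = 52² + 41² = 2704 + 1681 = 4385
Verification: 1023² + 4264² = 1046529 + 18181696 = 19228225 = 4385² ✓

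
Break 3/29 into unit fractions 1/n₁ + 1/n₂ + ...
1/10 + 1/290

Greedy algorithm:
3/29: ceiling(29/3) = 10, use 1/10
1/290: ceiling(290/1) = 290, use 1/290
Result: 3/29 = 1/10 + 1/290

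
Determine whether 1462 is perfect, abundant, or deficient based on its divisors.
deficient

Proper divisors of 1462: sum = 1 + 2 + 17 + 34 + 43 + 86 + 731 = 914
Since 914 < 1462, 1462 is deficient.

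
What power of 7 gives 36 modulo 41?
38

Baby-step giant-step with step n = ⌈√41⌉ = 7.
Baby steps 7^j mod 41 (j:value) for j=0..6: 0:1, 1:7, 2:8, 3:15, 4:23, 5:38, 6:20.
Giant-step multiplier: 7^(-7) ≡ 7^(40-7) = 7^33 ≡ 29 (mod 41).
Giant steps γ_i = 36·29^i mod 41: γ_0=36, γ_1=19, γ_2=18, γ_3=30, γ_4=9, γ_5=15 (in table at j=3).
x = i·n + j = 5·7 + 3 = 38.
Check: 7^38 ≡ 36 (mod 41).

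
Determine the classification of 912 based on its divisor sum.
abundant

Proper divisors of 912: sum = 1 + 2 + 3 + 4 + 6 + 8 + 12 + 16 + ... + 152 + 228 + 304 + 456 (19 divisors) = 1568
Since 1568 > 912, 912 is abundant.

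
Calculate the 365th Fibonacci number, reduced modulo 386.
93

Matrix identity: Q^n = [[F_(n+1), F_n], [F_n, F_(n-1)]] with Q = [[1,1],[1,0]].
n = 365 = 101101101₂. Square-and-multiply, entries mod 386:
Q^1 = [[1,1],[1,0]]
Q^2 = (Q^1)² = [[2,1],[1,1]]
Q^5 = (Q^2)²·Q = [[8,5],[5,3]]
Q^11 = (Q^5)²·Q = [[144,89],[89,55]]
Q^22 = (Q^11)² = [[93,341],[341,138]]
Q^45 = (Q^22)²·Q = [[279,252],[252,27]]
Q^91 = (Q^45)²·Q = [[367,69],[69,298]]
Q^182 = (Q^91)² = [[104,337],[337,153]]
Q^365 = (Q^182)²·Q = [[238,93],[93,145]]
F_365 mod 386 = Q^365[0][1] = 93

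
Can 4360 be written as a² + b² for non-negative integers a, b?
2² + 66² (a=2, b=66)

Factorization: 4360 = 2^3 × 5 × 109
By Fermat: n is sum of two squares iff every prime p ≡ 3 (mod 4) appears to even power.
All primes ≡ 3 (mod 4) appear to even power.
Search a = 0, 1, 2, … for 4360 - a² a perfect square: first hit at a = 2: 4360 - 4 = 4356 = 66².
4360 = 2² + 66² = 4 + 4356 ✓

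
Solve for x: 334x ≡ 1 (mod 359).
201

gcd(334, 359) = 1, so the inverse exists.
Extended Euclidean algorithm on (359, 334):
359 = 1 × 334 + 25  ⟹  25 = (1)·359 + (-1)·334
334 = 13 × 25 + 9  ⟹  9 = (-13)·359 + (14)·334
25 = 2 × 9 + 7  ⟹  7 = (27)·359 + (-29)·334
9 = 1 × 7 + 2  ⟹  2 = (-40)·359 + (43)·334
7 = 3 × 2 + 1  ⟹  1 = (147)·359 + (-158)·334
So (-158)·334 ≡ 1 (mod 359), i.e. 334^(-1) ≡ -158 ≡ 201 (mod 359).
Check: 334 × 201 = 67134 ≡ 1 (mod 359)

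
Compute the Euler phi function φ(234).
72

234 = 2 × 3^2 × 13
φ(n) = n × ∏(1 - 1/p) for each prime p dividing n
φ(234) = 234 × (1 - 1/2) × (1 - 1/3) × (1 - 1/13) = 72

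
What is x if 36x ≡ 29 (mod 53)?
x ≡ 17 (mod 53)

gcd(36, 53) = 1, which divides 29, so solutions exist.
Find 36^(-1) mod 53 by the extended Euclidean algorithm:
53 = 1 × 36 + 17  ⟹  17 = (1)·53 + (-1)·36
36 = 2 × 17 + 2  ⟹  2 = (-2)·53 + (3)·36
17 = 8 × 2 + 1  ⟹  1 = (17)·53 + (-25)·36
So (-25)·36 ≡ 1 (mod 53), i.e. 36^(-1) ≡ -25 ≡ 28 (mod 53).
x ≡ 28 × 29 = 812 ≡ 17 (mod 53).
Check: 36 × 17 = 612 ≡ 29 (mod 53).
Unique solution: x ≡ 17 (mod 53)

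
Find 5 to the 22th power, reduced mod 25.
0

Repeated squaring. Binary of 22 = 10110.
5^1 ≡ 5 (mod 25); 5^2 ≡ 0 (mod 25); 5^4 ≡ 0 (mod 25); 5^8 ≡ 0 (mod 25); 5^16 ≡ 0 (mod 25)
5^22 = 5^2 × 5^4 × 5^16 ≡ 0 (mod 25)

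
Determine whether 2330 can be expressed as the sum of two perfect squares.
11² + 47² (a=11, b=47)

Factorization: 2330 = 2 × 5 × 233
By Fermat: n is sum of two squares iff every prime p ≡ 3 (mod 4) appears to even power.
All primes ≡ 3 (mod 4) appear to even power.
Search a = 0, 1, 2, … for 2330 - a² a perfect square: first hit at a = 11: 2330 - 121 = 2209 = 47².
2330 = 11² + 47² = 121 + 2209 ✓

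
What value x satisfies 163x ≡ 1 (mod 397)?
246

gcd(163, 397) = 1, so the inverse exists.
Extended Euclidean algorithm on (397, 163):
397 = 2 × 163 + 71  ⟹  71 = (1)·397 + (-2)·163
163 = 2 × 71 + 21  ⟹  21 = (-2)·397 + (5)·163
71 = 3 × 21 + 8  ⟹  8 = (7)·397 + (-17)·163
21 = 2 × 8 + 5  ⟹  5 = (-16)·397 + (39)·163
8 = 1 × 5 + 3  ⟹  3 = (23)·397 + (-56)·163
5 = 1 × 3 + 2  ⟹  2 = (-39)·397 + (95)·163
3 = 1 × 2 + 1  ⟹  1 = (62)·397 + (-151)·163
So (-151)·163 ≡ 1 (mod 397), i.e. 163^(-1) ≡ -151 ≡ 246 (mod 397).
Check: 163 × 246 = 40098 ≡ 1 (mod 397)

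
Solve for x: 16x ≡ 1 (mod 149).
28

gcd(16, 149) = 1, so the inverse exists.
Extended Euclidean algorithm on (149, 16):
149 = 9 × 16 + 5  ⟹  5 = (1)·149 + (-9)·16
16 = 3 × 5 + 1  ⟹  1 = (-3)·149 + (28)·16
So (28)·16 ≡ 1 (mod 149), i.e. 16^(-1) ≡ 28 (mod 149).
Check: 16 × 28 = 448 ≡ 1 (mod 149)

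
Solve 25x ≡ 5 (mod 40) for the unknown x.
x ≡ 5 (mod 8)

gcd(25, 40) = 5, which divides 5, so solutions exist.
Divide through by 5: 5x ≡ 1 (mod 8).
Find 5^(-1) mod 8 by the extended Euclidean algorithm:
8 = 1 × 5 + 3  ⟹  3 = (1)·8 + (-1)·5
5 = 1 × 3 + 2  ⟹  2 = (-1)·8 + (2)·5
3 = 1 × 2 + 1  ⟹  1 = (2)·8 + (-3)·5
So (-3)·5 ≡ 1 (mod 8), i.e. 5^(-1) ≡ -3 ≡ 5 (mod 8).
x ≡ 5 × 1 = 5 ≡ 5 (mod 8).
Check: 25 × 5 = 125 ≡ 5 (mod 40).
x ≡ 5 (mod 8), giving 5 solutions mod 40.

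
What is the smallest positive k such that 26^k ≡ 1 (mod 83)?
41

83 is prime, so ord(26) divides φ(83) = 82.
Divisors of 82: 1, 2, 41, 82.
Repeated squaring: 26^1 ≡ 26, 26^2 ≡ 12, 26^4 ≡ 61, 26^8 ≡ 69, 26^16 ≡ 30, 26^32 ≡ 70, 26^64 ≡ 3 (mod 83).
Test 26^d mod 83 for each divisor d in increasing order:
26^1 ≡ 26
26^2 ≡ 12
26^41 = 26^32·26^8·26^1 ≡ 1  ← first divisor giving 1
The order is 41.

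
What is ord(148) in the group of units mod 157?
78

157 is prime, so ord(148) divides φ(157) = 156.
Divisors of 156: 1, 2, 3, 4, 6, 12, 13, 26, 39, 52, 78, 156.
Repeated squaring: 148^1 ≡ 148, 148^2 ≡ 81, 148^4 ≡ 124, 148^8 ≡ 147, 148^16 ≡ 100, 148^32 ≡ 109, 148^64 ≡ 106, 148^128 ≡ 89 (mod 157).
Test 148^d mod 157 for each divisor d in increasing order:
148^1 ≡ 148
148^2 ≡ 81
148^3 = 148^2·148^1 ≡ 56
148^4 ≡ 124
148^6 = 148^4·148^2 ≡ 153
148^12 = 148^8·148^4 ≡ 16
148^13 = 148^8·148^4·148^1 ≡ 13
148^26 = 148^16·148^8·148^2 ≡ 12
148^39 = 148^32·148^4·148^2·148^1 ≡ 156
148^52 = 148^32·148^16·148^4 ≡ 144
148^78 = 148^64·148^8·148^4·148^2 ≡ 1  ← first divisor giving 1
The order is 78.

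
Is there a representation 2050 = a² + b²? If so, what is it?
5² + 45² (a=5, b=45)

Factorization: 2050 = 2 × 5^2 × 41
By Fermat: n is sum of two squares iff every prime p ≡ 3 (mod 4) appears to even power.
All primes ≡ 3 (mod 4) appear to even power.
Search a = 0, 1, 2, … for 2050 - a² a perfect square: first hit at a = 5: 2050 - 25 = 2025 = 45².
2050 = 5² + 45² = 25 + 2025 ✓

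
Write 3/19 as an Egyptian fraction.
1/7 + 1/67 + 1/8911

Greedy algorithm:
3/19: ceiling(19/3) = 7, use 1/7
2/133: ceiling(133/2) = 67, use 1/67
1/8911: ceiling(8911/1) = 8911, use 1/8911
Result: 3/19 = 1/7 + 1/67 + 1/8911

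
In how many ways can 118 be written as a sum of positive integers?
1482074143

p(n) counts ways to write n as a sum of positive integers (order ignored).
Euler's pentagonal recurrence: p(k) = p(k-1) + p(k-2) - p(k-5) - p(k-7) + p(k-12) + p(k-15) - ... (offsets j(3j∓1)/2, signs ++--, p(0)=1, p(<0)=0).
DP table for k = 0..117: p(0)=1, p(1)=1, p(2)=2, p(3)=3, p(4)=5, p(5)=7, p(6)=11, p(7)=15, p(8)=22, p(9)=30, p(10)=42, p(11)=56, p(12)=77, p(13)=101, p(14)=135, p(15)=176, p(16)=231, p(17)=297, p(18)=385, p(19)=490, p(20)=627, p(21)=792, p(22)=1002, p(23)=1255, p(24)=1575, p(25)=1958, p(26)=2436, p(27)=3010, p(28)=3718, p(29)=4565, p(30)=5604, p(31)=6842, p(32)=8349, p(33)=10143, p(34)=12310, p(35)=14883, p(36)=17977, p(37)=21637, p(38)=26015, p(39)=31185, p(40)=37338, p(41)=44583, p(42)=53174, p(43)=63261, p(44)=75175, p(45)=89134, p(46)=105558, p(47)=124754, p(48)=147273, p(49)=173525, p(50)=204226, p(51)=239943, p(52)=281589, p(53)=329931, p(54)=386155, p(55)=451276, p(56)=526823, p(57)=614154, p(58)=715220, p(59)=831820, p(60)=966467, p(61)=1121505, p(62)=1300156, p(63)=1505499, p(64)=1741630, p(65)=2012558, p(66)=2323520, p(67)=2679689, p(68)=3087735, p(69)=3554345, p(70)=4087968, p(71)=4697205, p(72)=5392783, p(73)=6185689, p(74)=7089500, p(75)=8118264, p(76)=9289091, p(77)=10619863, p(78)=12132164, p(79)=13848650, p(80)=15796476, p(81)=18004327, p(82)=20506255, p(83)=23338469, p(84)=26543660, p(85)=30167357, p(86)=34262962, p(87)=38887673, p(88)=44108109, p(89)=49995925, p(90)=56634173, p(91)=64112359, p(92)=72533807, p(93)=82010177, p(94)=92669720, p(95)=104651419, p(96)=118114304, p(97)=133230930, p(98)=150198136, p(99)=169229875, p(100)=190569292, p(101)=214481126, p(102)=241265379, p(103)=271248950, p(104)=304801365, p(105)=342325709, p(106)=384276336, p(107)=431149389, p(108)=483502844, p(109)=541946240, p(110)=607163746, p(111)=679903203, p(112)=761002156, p(113)=851376628, p(114)=952050665, p(115)=1064144451, p(116)=1188908248, p(117)=1327710076.
Final step: p(118) = p(117) + p(116) - p(113) - p(111) + p(106) + p(103) - p(96) - p(92) + p(83) + p(78) - p(67) - p(61) + p(48) + p(41) - p(26) - p(18) + p(1)
= 1327710076 + 1188908248 - 851376628 - 679903203 + 384276336 + 271248950 - 118114304 - 72533807 + 23338469 + 12132164 - 2679689 - 1121505 + 147273 + 44583 - 2436 - 385 + 1
= 1482074143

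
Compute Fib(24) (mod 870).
258

Matrix identity: Q^n = [[F_(n+1), F_n], [F_n, F_(n-1)]] with Q = [[1,1],[1,0]].
n = 24 = 11000₂. Square-and-multiply, entries mod 870:
Q^1 = [[1,1],[1,0]]
Q^3 = (Q^1)²·Q = [[3,2],[2,1]]
Q^6 = (Q^3)² = [[13,8],[8,5]]
Q^12 = (Q^6)² = [[233,144],[144,89]]
Q^24 = (Q^12)² = [[205,258],[258,817]]
F_24 mod 870 = Q^24[0][1] = 258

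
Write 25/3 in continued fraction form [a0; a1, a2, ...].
[8; 3]

Euclidean algorithm steps:
25 = 8 × 3 + 1
3 = 3 × 1 + 0
Continued fraction: [8; 3]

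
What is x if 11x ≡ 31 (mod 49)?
x ≡ 34 (mod 49)

gcd(11, 49) = 1, which divides 31, so solutions exist.
Find 11^(-1) mod 49 by the extended Euclidean algorithm:
49 = 4 × 11 + 5  ⟹  5 = (1)·49 + (-4)·11
11 = 2 × 5 + 1  ⟹  1 = (-2)·49 + (9)·11
So (9)·11 ≡ 1 (mod 49), i.e. 11^(-1) ≡ 9 (mod 49).
x ≡ 9 × 31 = 279 ≡ 34 (mod 49).
Check: 11 × 34 = 374 ≡ 31 (mod 49).
Unique solution: x ≡ 34 (mod 49)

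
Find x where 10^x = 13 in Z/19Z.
13

Baby-step giant-step with step n = ⌈√19⌉ = 5.
Baby steps 10^j mod 19 (j:value) for j=0..4: 0:1, 1:10, 2:5, 3:12, 4:6.
Giant-step multiplier: 10^(-5) ≡ 10^(18-5) = 10^13 ≡ 13 (mod 19).
Giant steps γ_i = 13·13^i mod 19: γ_0=13, γ_1=17, γ_2=12 (in table at j=3).
x = i·n + j = 2·5 + 3 = 13.
Check: 10^13 ≡ 13 (mod 19).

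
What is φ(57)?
36

57 = 3 × 19
φ(n) = n × ∏(1 - 1/p) for each prime p dividing n
φ(57) = 57 × (1 - 1/3) × (1 - 1/19) = 36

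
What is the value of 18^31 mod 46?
12

Repeated squaring. Binary of 31 = 11111.
18^1 ≡ 18 (mod 46); 18^2 ≡ 2 (mod 46); 18^4 ≡ 4 (mod 46); 18^8 ≡ 16 (mod 46); 18^16 ≡ 26 (mod 46)
18^31 = 18^1 × 18^2 × 18^4 × 18^8 × 18^16 ≡ 12 (mod 46)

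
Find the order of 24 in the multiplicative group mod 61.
20

61 is prime, so ord(24) divides φ(61) = 60.
Divisors of 60: 1, 2, 3, 4, 5, 6, 10, 12, 15, 20, 30, 60.
Repeated squaring: 24^1 ≡ 24, 24^2 ≡ 27, 24^4 ≡ 58, 24^8 ≡ 9, 24^16 ≡ 20, 24^32 ≡ 34 (mod 61).
Test 24^d mod 61 for each divisor d in increasing order:
24^1 ≡ 24
24^2 ≡ 27
24^3 = 24^2·24^1 ≡ 38
24^4 ≡ 58
24^5 = 24^4·24^1 ≡ 50
24^6 = 24^4·24^2 ≡ 41
24^10 = 24^8·24^2 ≡ 60
24^12 = 24^8·24^4 ≡ 34
24^15 = 24^8·24^4·24^2·24^1 ≡ 11
24^20 = 24^16·24^4 ≡ 1  ← first divisor giving 1
The order is 20.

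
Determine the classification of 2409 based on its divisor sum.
deficient

Proper divisors of 2409: sum = 1 + 3 + 11 + 33 + 73 + 219 + 803 = 1143
Since 1143 < 2409, 2409 is deficient.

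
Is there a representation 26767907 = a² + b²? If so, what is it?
Not possible

Factorization: 26767907 = 67^3 × 89
By Fermat: n is sum of two squares iff every prime p ≡ 3 (mod 4) appears to even power.
Prime(s) ≡ 3 (mod 4) with odd exponent: [(67, 3)]
Therefore 26767907 cannot be expressed as a² + b².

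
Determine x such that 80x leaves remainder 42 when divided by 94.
x ≡ 44 (mod 47)

gcd(80, 94) = 2, which divides 42, so solutions exist.
Divide through by 2: 40x ≡ 21 (mod 47).
Find 40^(-1) mod 47 by the extended Euclidean algorithm:
47 = 1 × 40 + 7  ⟹  7 = (1)·47 + (-1)·40
40 = 5 × 7 + 5  ⟹  5 = (-5)·47 + (6)·40
7 = 1 × 5 + 2  ⟹  2 = (6)·47 + (-7)·40
5 = 2 × 2 + 1  ⟹  1 = (-17)·47 + (20)·40
So (20)·40 ≡ 1 (mod 47), i.e. 40^(-1) ≡ 20 (mod 47).
x ≡ 20 × 21 = 420 ≡ 44 (mod 47).
Check: 80 × 44 = 3520 ≡ 42 (mod 94).
x ≡ 44 (mod 47), giving 2 solutions mod 94.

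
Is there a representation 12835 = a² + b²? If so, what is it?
Not possible

Factorization: 12835 = 5 × 17 × 151
By Fermat: n is sum of two squares iff every prime p ≡ 3 (mod 4) appears to even power.
Prime(s) ≡ 3 (mod 4) with odd exponent: [(151, 1)]
Therefore 12835 cannot be expressed as a² + b².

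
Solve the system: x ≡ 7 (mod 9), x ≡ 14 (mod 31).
169

Using Chinese Remainder Theorem:
M = 9 × 31 = 279
M1 = 31, M2 = 9
y1 = 31^(-1) mod 9 = 7
y2 = 9^(-1) mod 31 = 7
x = (7×31×7 + 14×9×7) mod 279 = 169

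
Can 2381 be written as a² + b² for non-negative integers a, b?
34² + 35² (a=34, b=35)

Factorization: 2381 = 2381
By Fermat: n is sum of two squares iff every prime p ≡ 3 (mod 4) appears to even power.
All primes ≡ 3 (mod 4) appear to even power.
Search a = 0, 1, 2, … for 2381 - a² a perfect square: first hit at a = 34: 2381 - 1156 = 1225 = 35².
2381 = 34² + 35² = 1156 + 1225 ✓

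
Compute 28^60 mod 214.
40

Repeated squaring. Binary of 60 = 111100.
28^1 ≡ 28 (mod 214); 28^2 ≡ 142 (mod 214); 28^4 ≡ 48 (mod 214); 28^8 ≡ 164 (mod 214); 28^16 ≡ 146 (mod 214); 28^32 ≡ 130 (mod 214)
28^60 = 28^4 × 28^8 × 28^16 × 28^32 ≡ 40 (mod 214)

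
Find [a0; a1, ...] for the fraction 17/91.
[0; 5, 2, 1, 5]

Euclidean algorithm steps:
17 = 0 × 91 + 17
91 = 5 × 17 + 6
17 = 2 × 6 + 5
6 = 1 × 5 + 1
5 = 5 × 1 + 0
Continued fraction: [0; 5, 2, 1, 5]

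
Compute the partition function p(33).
10143

p(n) counts ways to write n as a sum of positive integers (order ignored).
Euler's pentagonal recurrence: p(k) = p(k-1) + p(k-2) - p(k-5) - p(k-7) + p(k-12) + p(k-15) - ... (offsets j(3j∓1)/2, signs ++--, p(0)=1, p(<0)=0).
DP table for k = 0..32: p(0)=1, p(1)=1, p(2)=2, p(3)=3, p(4)=5, p(5)=7, p(6)=11, p(7)=15, p(8)=22, p(9)=30, p(10)=42, p(11)=56, p(12)=77, p(13)=101, p(14)=135, p(15)=176, p(16)=231, p(17)=297, p(18)=385, p(19)=490, p(20)=627, p(21)=792, p(22)=1002, p(23)=1255, p(24)=1575, p(25)=1958, p(26)=2436, p(27)=3010, p(28)=3718, p(29)=4565, p(30)=5604, p(31)=6842, p(32)=8349.
Final step: p(33) = p(32) + p(31) - p(28) - p(26) + p(21) + p(18) - p(11) - p(7)
= 8349 + 6842 - 3718 - 2436 + 792 + 385 - 56 - 15
= 10143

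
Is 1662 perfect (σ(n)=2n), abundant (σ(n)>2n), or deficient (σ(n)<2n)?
abundant

Proper divisors of 1662: sum = 1 + 2 + 3 + 6 + 277 + 554 + 831 = 1674
Since 1674 > 1662, 1662 is abundant.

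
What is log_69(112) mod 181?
91

Baby-step giant-step with step n = ⌈√181⌉ = 14.
Baby steps 69^j mod 181 (j:value) for j=0..13: 0:1, 1:69, 2:55, 3:175, 4:129, 5:32, 6:36, 7:131, 8:170, 9:146, 10:119, 11:66, 12:29, 13:10.
Giant-step multiplier: 69^(-14) ≡ 69^(180-14) = 69^166 ≡ 165 (mod 181).
Giant steps γ_i = 112·165^i mod 181: γ_0=112, γ_1=18, γ_2=74, γ_3=83, γ_4=120, γ_5=71, γ_6=131 (in table at j=7).
x = i·n + j = 6·14 + 7 = 91.
Check: 69^91 ≡ 112 (mod 181).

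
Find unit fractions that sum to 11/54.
1/5 + 1/270

Greedy algorithm:
11/54: ceiling(54/11) = 5, use 1/5
1/270: ceiling(270/1) = 270, use 1/270
Result: 11/54 = 1/5 + 1/270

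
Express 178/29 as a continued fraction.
[6; 7, 4]

Euclidean algorithm steps:
178 = 6 × 29 + 4
29 = 7 × 4 + 1
4 = 4 × 1 + 0
Continued fraction: [6; 7, 4]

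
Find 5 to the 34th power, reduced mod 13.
12

Repeated squaring. Binary of 34 = 100010.
5^1 ≡ 5 (mod 13); 5^2 ≡ 12 (mod 13); 5^4 ≡ 1 (mod 13); 5^8 ≡ 1 (mod 13); 5^16 ≡ 1 (mod 13); 5^32 ≡ 1 (mod 13)
5^34 = 5^2 × 5^32 ≡ 12 (mod 13)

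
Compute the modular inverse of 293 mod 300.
257

gcd(293, 300) = 1, so the inverse exists.
Extended Euclidean algorithm on (300, 293):
300 = 1 × 293 + 7  ⟹  7 = (1)·300 + (-1)·293
293 = 41 × 7 + 6  ⟹  6 = (-41)·300 + (42)·293
7 = 1 × 6 + 1  ⟹  1 = (42)·300 + (-43)·293
So (-43)·293 ≡ 1 (mod 300), i.e. 293^(-1) ≡ -43 ≡ 257 (mod 300).
Check: 293 × 257 = 75301 ≡ 1 (mod 300)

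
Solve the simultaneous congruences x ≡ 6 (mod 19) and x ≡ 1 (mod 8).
25

Using Chinese Remainder Theorem:
M = 19 × 8 = 152
M1 = 8, M2 = 19
y1 = 8^(-1) mod 19 = 12
y2 = 19^(-1) mod 8 = 3
x = (6×8×12 + 1×19×3) mod 152 = 25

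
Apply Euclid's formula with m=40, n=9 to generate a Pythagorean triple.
(1519, 720, 1681)

Euclid's formula: a = m² - n², b = 2mn, c = m² + n²
m = 40, n = 9
a = 40² - 9² = 1600 - 81 = 1519
b = 2 × 40 × 9 = 720
c = 40² + 9² = 1600 + 81 = 1681
Verification: 1519² + 720² = 2307361 + 518400 = 2825761 = 1681² ✓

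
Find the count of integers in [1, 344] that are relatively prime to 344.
168

344 = 2^3 × 43
φ(n) = n × ∏(1 - 1/p) for each prime p dividing n
φ(344) = 344 × (1 - 1/2) × (1 - 1/43) = 168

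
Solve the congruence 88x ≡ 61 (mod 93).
x ≡ 25 (mod 93)

gcd(88, 93) = 1, which divides 61, so solutions exist.
Find 88^(-1) mod 93 by the extended Euclidean algorithm:
93 = 1 × 88 + 5  ⟹  5 = (1)·93 + (-1)·88
88 = 17 × 5 + 3  ⟹  3 = (-17)·93 + (18)·88
5 = 1 × 3 + 2  ⟹  2 = (18)·93 + (-19)·88
3 = 1 × 2 + 1  ⟹  1 = (-35)·93 + (37)·88
So (37)·88 ≡ 1 (mod 93), i.e. 88^(-1) ≡ 37 (mod 93).
x ≡ 37 × 61 = 2257 ≡ 25 (mod 93).
Check: 88 × 25 = 2200 ≡ 61 (mod 93).
Unique solution: x ≡ 25 (mod 93)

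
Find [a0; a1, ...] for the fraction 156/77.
[2; 38, 2]

Euclidean algorithm steps:
156 = 2 × 77 + 2
77 = 38 × 2 + 1
2 = 2 × 1 + 0
Continued fraction: [2; 38, 2]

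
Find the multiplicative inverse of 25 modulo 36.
13

gcd(25, 36) = 1, so the inverse exists.
Extended Euclidean algorithm on (36, 25):
36 = 1 × 25 + 11  ⟹  11 = (1)·36 + (-1)·25
25 = 2 × 11 + 3  ⟹  3 = (-2)·36 + (3)·25
11 = 3 × 3 + 2  ⟹  2 = (7)·36 + (-10)·25
3 = 1 × 2 + 1  ⟹  1 = (-9)·36 + (13)·25
So (13)·25 ≡ 1 (mod 36), i.e. 25^(-1) ≡ 13 (mod 36).
Check: 25 × 13 = 325 ≡ 1 (mod 36)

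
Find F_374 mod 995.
597

Matrix identity: Q^n = [[F_(n+1), F_n], [F_n, F_(n-1)]] with Q = [[1,1],[1,0]].
n = 374 = 101110110₂. Square-and-multiply, entries mod 995:
Q^1 = [[1,1],[1,0]]
Q^2 = (Q^1)² = [[2,1],[1,1]]
Q^5 = (Q^2)²·Q = [[8,5],[5,3]]
Q^11 = (Q^5)²·Q = [[144,89],[89,55]]
Q^23 = (Q^11)²·Q = [[598,797],[797,796]]
Q^46 = (Q^23)² = [[798,598],[598,200]]
Q^93 = (Q^46)²·Q = [[207,403],[403,799]]
Q^187 = (Q^93)²·Q = [[741,288],[288,453]]
Q^374 = (Q^187)² = [[200,597],[597,598]]
F_374 mod 995 = Q^374[0][1] = 597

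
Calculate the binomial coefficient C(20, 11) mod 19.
0

Using Lucas' theorem:
Write n=20 and k=11 in base 19:
n in base 19: [1, 1]
k in base 19: [0, 11]
C(20,11) mod 19 = ∏ C(n_i, k_i) mod 19
Digit binomials (mod 19): C(1,0) = 1; C(1,11) = 0 (k_i > n_i)
Product: 1 × 0 = 0 ≡ 0 (mod 19)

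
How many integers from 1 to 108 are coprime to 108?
36

108 = 2^2 × 3^3
φ(n) = n × ∏(1 - 1/p) for each prime p dividing n
φ(108) = 108 × (1 - 1/2) × (1 - 1/3) = 36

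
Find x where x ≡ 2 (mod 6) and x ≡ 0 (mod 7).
14

Using Chinese Remainder Theorem:
M = 6 × 7 = 42
M1 = 7, M2 = 6
y1 = 7^(-1) mod 6 = 1
y2 = 6^(-1) mod 7 = 6
x = (2×7×1 + 0×6×6) mod 42 = 14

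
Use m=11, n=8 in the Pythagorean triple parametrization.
(57, 176, 185)

Euclid's formula: a = m² - n², b = 2mn, c = m² + n²
m = 11, n = 8
a = 11² - 8² = 121 - 64 = 57
b = 2 × 11 × 8 = 176
c = 11² + 8² = 121 + 64 = 185
Verification: 57² + 176² = 3249 + 30976 = 34225 = 185² ✓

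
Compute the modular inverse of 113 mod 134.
51

gcd(113, 134) = 1, so the inverse exists.
Extended Euclidean algorithm on (134, 113):
134 = 1 × 113 + 21  ⟹  21 = (1)·134 + (-1)·113
113 = 5 × 21 + 8  ⟹  8 = (-5)·134 + (6)·113
21 = 2 × 8 + 5  ⟹  5 = (11)·134 + (-13)·113
8 = 1 × 5 + 3  ⟹  3 = (-16)·134 + (19)·113
5 = 1 × 3 + 2  ⟹  2 = (27)·134 + (-32)·113
3 = 1 × 2 + 1  ⟹  1 = (-43)·134 + (51)·113
So (51)·113 ≡ 1 (mod 134), i.e. 113^(-1) ≡ 51 (mod 134).
Check: 113 × 51 = 5763 ≡ 1 (mod 134)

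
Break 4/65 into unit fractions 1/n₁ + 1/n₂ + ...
1/17 + 1/369 + 1/203873 + 1/83128196385

Greedy algorithm:
4/65: ceiling(65/4) = 17, use 1/17
3/1105: ceiling(1105/3) = 369, use 1/369
2/407745: ceiling(407745/2) = 203873, use 1/203873
1/83128196385: ceiling(83128196385/1) = 83128196385, use 1/83128196385
Result: 4/65 = 1/17 + 1/369 + 1/203873 + 1/83128196385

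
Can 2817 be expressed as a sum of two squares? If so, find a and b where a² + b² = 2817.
36² + 39² (a=36, b=39)

Factorization: 2817 = 3^2 × 313
By Fermat: n is sum of two squares iff every prime p ≡ 3 (mod 4) appears to even power.
All primes ≡ 3 (mod 4) appear to even power.
Search a = 0, 1, 2, … for 2817 - a² a perfect square: first hit at a = 36: 2817 - 1296 = 1521 = 39².
2817 = 36² + 39² = 1296 + 1521 ✓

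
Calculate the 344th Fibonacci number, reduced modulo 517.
355

Matrix identity: Q^n = [[F_(n+1), F_n], [F_n, F_(n-1)]] with Q = [[1,1],[1,0]].
n = 344 = 101011000₂. Square-and-multiply, entries mod 517:
Q^1 = [[1,1],[1,0]]
Q^2 = (Q^1)² = [[2,1],[1,1]]
Q^5 = (Q^2)²·Q = [[8,5],[5,3]]
Q^10 = (Q^5)² = [[89,55],[55,34]]
Q^21 = (Q^10)²·Q = [[133,89],[89,44]]
Q^43 = (Q^21)²·Q = [[3,277],[277,243]]
Q^86 = (Q^43)² = [[222,415],[415,324]]
Q^172 = (Q^86)² = [[233,144],[144,89]]
Q^344 = (Q^172)² = [[60,355],[355,222]]
F_344 mod 517 = Q^344[0][1] = 355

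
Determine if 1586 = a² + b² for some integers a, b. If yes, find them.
19² + 35² (a=19, b=35)

Factorization: 1586 = 2 × 13 × 61
By Fermat: n is sum of two squares iff every prime p ≡ 3 (mod 4) appears to even power.
All primes ≡ 3 (mod 4) appear to even power.
Search a = 0, 1, 2, … for 1586 - a² a perfect square: first hit at a = 19: 1586 - 361 = 1225 = 35².
1586 = 19² + 35² = 361 + 1225 ✓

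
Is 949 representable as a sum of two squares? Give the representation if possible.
7² + 30² (a=7, b=30)

Factorization: 949 = 13 × 73
By Fermat: n is sum of two squares iff every prime p ≡ 3 (mod 4) appears to even power.
All primes ≡ 3 (mod 4) appear to even power.
Search a = 0, 1, 2, … for 949 - a² a perfect square: first hit at a = 7: 949 - 49 = 900 = 30².
949 = 7² + 30² = 49 + 900 ✓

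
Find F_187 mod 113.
111

Matrix identity: Q^n = [[F_(n+1), F_n], [F_n, F_(n-1)]] with Q = [[1,1],[1,0]].
n = 187 = 10111011₂. Square-and-multiply, entries mod 113:
Q^1 = [[1,1],[1,0]]
Q^2 = (Q^1)² = [[2,1],[1,1]]
Q^5 = (Q^2)²·Q = [[8,5],[5,3]]
Q^11 = (Q^5)²·Q = [[31,89],[89,55]]
Q^23 = (Q^11)²·Q = [[38,68],[68,83]]
Q^46 = (Q^23)² = [[79,92],[92,100]]
Q^93 = (Q^46)²·Q = [[98,15],[15,83]]
Q^187 = (Q^93)²·Q = [[1,111],[111,3]]
F_187 mod 113 = Q^187[0][1] = 111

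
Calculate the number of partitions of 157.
80630964769

p(n) counts ways to write n as a sum of positive integers (order ignored).
Euler's pentagonal recurrence: p(k) = p(k-1) + p(k-2) - p(k-5) - p(k-7) + p(k-12) + p(k-15) - ... (offsets j(3j∓1)/2, signs ++--, p(0)=1, p(<0)=0).
DP table for k = 0..156: p(0)=1, p(1)=1, p(2)=2, p(3)=3, p(4)=5, p(5)=7, p(6)=11, p(7)=15, p(8)=22, p(9)=30, p(10)=42, p(11)=56, p(12)=77, p(13)=101, p(14)=135, p(15)=176, p(16)=231, p(17)=297, p(18)=385, p(19)=490, p(20)=627, p(21)=792, p(22)=1002, p(23)=1255, p(24)=1575, p(25)=1958, p(26)=2436, p(27)=3010, p(28)=3718, p(29)=4565, p(30)=5604, p(31)=6842, p(32)=8349, p(33)=10143, p(34)=12310, p(35)=14883, p(36)=17977, p(37)=21637, p(38)=26015, p(39)=31185, p(40)=37338, p(41)=44583, p(42)=53174, p(43)=63261, p(44)=75175, p(45)=89134, p(46)=105558, p(47)=124754, p(48)=147273, p(49)=173525, p(50)=204226, p(51)=239943, p(52)=281589, p(53)=329931, p(54)=386155, p(55)=451276, p(56)=526823, p(57)=614154, p(58)=715220, p(59)=831820, p(60)=966467, p(61)=1121505, p(62)=1300156, p(63)=1505499, p(64)=1741630, p(65)=2012558, p(66)=2323520, p(67)=2679689, p(68)=3087735, p(69)=3554345, p(70)=4087968, p(71)=4697205, p(72)=5392783, p(73)=6185689, p(74)=7089500, p(75)=8118264, p(76)=9289091, p(77)=10619863, p(78)=12132164, p(79)=13848650, p(80)=15796476, p(81)=18004327, p(82)=20506255, p(83)=23338469, p(84)=26543660, p(85)=30167357, p(86)=34262962, p(87)=38887673, p(88)=44108109, p(89)=49995925, p(90)=56634173, p(91)=64112359, p(92)=72533807, p(93)=82010177, p(94)=92669720, p(95)=104651419, p(96)=118114304, p(97)=133230930, p(98)=150198136, p(99)=169229875, p(100)=190569292, p(101)=214481126, p(102)=241265379, p(103)=271248950, p(104)=304801365, p(105)=342325709, p(106)=384276336, p(107)=431149389, p(108)=483502844, p(109)=541946240, p(110)=607163746, p(111)=679903203, p(112)=761002156, p(113)=851376628, p(114)=952050665, p(115)=1064144451, p(116)=1188908248, p(117)=1327710076, p(118)=1482074143, p(119)=1653668665, p(120)=1844349560, p(121)=2056148051, p(122)=2291320912, p(123)=2552338241, p(124)=2841940500, p(125)=3163127352, p(126)=3519222692, p(127)=3913864295, p(128)=4351078600, p(129)=4835271870, p(130)=5371315400, p(131)=5964539504, p(132)=6620830889, p(133)=7346629512, p(134)=8149040695, p(135)=9035836076, p(136)=10015581680, p(137)=11097645016, p(138)=12292341831, p(139)=13610949895, p(140)=15065878135, p(141)=16670689208, p(142)=18440293320, p(143)=20390982757, p(144)=22540654445, p(145)=24908858009, p(146)=27517052599, p(147)=30388671978, p(148)=33549419497, p(149)=37027355200, p(150)=40853235313, p(151)=45060624582, p(152)=49686288421, p(153)=54770336324, p(154)=60356673280, p(155)=66493182097, p(156)=73232243759.
Final step: p(157) = p(156) + p(155) - p(152) - p(150) + p(145) + p(142) - p(135) - p(131) + p(122) + p(117) - p(106) - p(100) + p(87) + p(80) - p(65) - p(57) + p(40) + p(31) - p(12) - p(2)
= 73232243759 + 66493182097 - 49686288421 - 40853235313 + 24908858009 + 18440293320 - 9035836076 - 5964539504 + 2291320912 + 1327710076 - 384276336 - 190569292 + 38887673 + 15796476 - 2012558 - 614154 + 37338 + 6842 - 77 - 2
= 80630964769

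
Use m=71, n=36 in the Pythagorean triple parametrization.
(3745, 5112, 6337)

Euclid's formula: a = m² - n², b = 2mn, c = m² + n²
m = 71, n = 36
a = 71² - 36² = 5041 - 1296 = 3745
b = 2 × 71 × 36 = 5112
c = 71² + 36² = 5041 + 1296 = 6337
Verification: 3745² + 5112² = 14025025 + 26132544 = 40157569 = 6337² ✓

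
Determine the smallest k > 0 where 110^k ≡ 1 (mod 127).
126

127 is prime, so ord(110) divides φ(127) = 126.
Divisors of 126: 1, 2, 3, 6, 7, 9, 14, 18, 21, 42, 63, 126.
Repeated squaring: 110^1 ≡ 110, 110^2 ≡ 35, 110^4 ≡ 82, 110^8 ≡ 120, 110^16 ≡ 49, 110^32 ≡ 115, 110^64 ≡ 17 (mod 127).
Test 110^d mod 127 for each divisor d in increasing order:
110^1 ≡ 110
110^2 ≡ 35
110^3 = 110^2·110^1 ≡ 40
110^6 = 110^4·110^2 ≡ 76
110^7 = 110^4·110^2·110^1 ≡ 105
110^9 = 110^8·110^1 ≡ 119
110^14 = 110^8·110^4·110^2 ≡ 103
110^18 = 110^16·110^2 ≡ 64
110^21 = 110^16·110^4·110^1 ≡ 20
110^42 = 110^32·110^8·110^2 ≡ 19
110^63 = 110^32·110^16·110^8·110^4·110^2·110^1 ≡ 126
110^126 = 110^64·110^32·110^16·110^8·110^4·110^2 ≡ 1  ← first divisor giving 1
The order is 126.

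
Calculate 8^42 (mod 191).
169

Repeated squaring. Binary of 42 = 101010.
8^1 ≡ 8 (mod 191); 8^2 ≡ 64 (mod 191); 8^4 ≡ 85 (mod 191); 8^8 ≡ 158 (mod 191); 8^16 ≡ 134 (mod 191); 8^32 ≡ 2 (mod 191)
8^42 = 8^2 × 8^8 × 8^32 ≡ 169 (mod 191)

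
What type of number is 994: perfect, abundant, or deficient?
deficient

Proper divisors of 994: sum = 1 + 2 + 7 + 14 + 71 + 142 + 497 = 734
Since 734 < 994, 994 is deficient.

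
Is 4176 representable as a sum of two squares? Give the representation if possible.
24² + 60² (a=24, b=60)

Factorization: 4176 = 2^4 × 3^2 × 29
By Fermat: n is sum of two squares iff every prime p ≡ 3 (mod 4) appears to even power.
All primes ≡ 3 (mod 4) appear to even power.
Search a = 0, 1, 2, … for 4176 - a² a perfect square: first hit at a = 24: 4176 - 576 = 3600 = 60².
4176 = 24² + 60² = 576 + 3600 ✓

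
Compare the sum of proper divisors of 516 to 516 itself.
abundant

Proper divisors of 516: sum = 1 + 2 + 3 + 4 + 6 + 12 + 43 + 86 + 129 + 172 + 258 = 716
Since 716 > 516, 516 is abundant.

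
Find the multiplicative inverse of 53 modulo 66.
5

gcd(53, 66) = 1, so the inverse exists.
Extended Euclidean algorithm on (66, 53):
66 = 1 × 53 + 13  ⟹  13 = (1)·66 + (-1)·53
53 = 4 × 13 + 1  ⟹  1 = (-4)·66 + (5)·53
So (5)·53 ≡ 1 (mod 66), i.e. 53^(-1) ≡ 5 (mod 66).
Check: 53 × 5 = 265 ≡ 1 (mod 66)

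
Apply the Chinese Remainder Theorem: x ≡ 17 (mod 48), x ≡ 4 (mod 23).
257

Using Chinese Remainder Theorem:
M = 48 × 23 = 1104
M1 = 23, M2 = 48
y1 = 23^(-1) mod 48 = 23
y2 = 48^(-1) mod 23 = 12
x = (17×23×23 + 4×48×12) mod 1104 = 257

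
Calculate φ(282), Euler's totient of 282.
92

282 = 2 × 3 × 47
φ(n) = n × ∏(1 - 1/p) for each prime p dividing n
φ(282) = 282 × (1 - 1/2) × (1 - 1/3) × (1 - 1/47) = 92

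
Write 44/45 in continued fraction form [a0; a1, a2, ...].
[0; 1, 44]

Euclidean algorithm steps:
44 = 0 × 45 + 44
45 = 1 × 44 + 1
44 = 44 × 1 + 0
Continued fraction: [0; 1, 44]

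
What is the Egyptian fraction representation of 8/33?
1/5 + 1/24 + 1/1320

Greedy algorithm:
8/33: ceiling(33/8) = 5, use 1/5
7/165: ceiling(165/7) = 24, use 1/24
1/1320: ceiling(1320/1) = 1320, use 1/1320
Result: 8/33 = 1/5 + 1/24 + 1/1320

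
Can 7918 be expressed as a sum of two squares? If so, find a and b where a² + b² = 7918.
Not possible

Factorization: 7918 = 2 × 37 × 107
By Fermat: n is sum of two squares iff every prime p ≡ 3 (mod 4) appears to even power.
Prime(s) ≡ 3 (mod 4) with odd exponent: [(107, 1)]
Therefore 7918 cannot be expressed as a² + b².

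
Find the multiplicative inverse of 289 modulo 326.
185

gcd(289, 326) = 1, so the inverse exists.
Extended Euclidean algorithm on (326, 289):
326 = 1 × 289 + 37  ⟹  37 = (1)·326 + (-1)·289
289 = 7 × 37 + 30  ⟹  30 = (-7)·326 + (8)·289
37 = 1 × 30 + 7  ⟹  7 = (8)·326 + (-9)·289
30 = 4 × 7 + 2  ⟹  2 = (-39)·326 + (44)·289
7 = 3 × 2 + 1  ⟹  1 = (125)·326 + (-141)·289
So (-141)·289 ≡ 1 (mod 326), i.e. 289^(-1) ≡ -141 ≡ 185 (mod 326).
Check: 289 × 185 = 53465 ≡ 1 (mod 326)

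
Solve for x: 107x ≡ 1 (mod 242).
95

gcd(107, 242) = 1, so the inverse exists.
Extended Euclidean algorithm on (242, 107):
242 = 2 × 107 + 28  ⟹  28 = (1)·242 + (-2)·107
107 = 3 × 28 + 23  ⟹  23 = (-3)·242 + (7)·107
28 = 1 × 23 + 5  ⟹  5 = (4)·242 + (-9)·107
23 = 4 × 5 + 3  ⟹  3 = (-19)·242 + (43)·107
5 = 1 × 3 + 2  ⟹  2 = (23)·242 + (-52)·107
3 = 1 × 2 + 1  ⟹  1 = (-42)·242 + (95)·107
So (95)·107 ≡ 1 (mod 242), i.e. 107^(-1) ≡ 95 (mod 242).
Check: 107 × 95 = 10165 ≡ 1 (mod 242)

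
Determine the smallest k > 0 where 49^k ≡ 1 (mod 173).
86

173 is prime, so ord(49) divides φ(173) = 172.
Divisors of 172: 1, 2, 4, 43, 86, 172.
Repeated squaring: 49^1 ≡ 49, 49^2 ≡ 152, 49^4 ≡ 95, 49^8 ≡ 29, 49^16 ≡ 149, 49^32 ≡ 57, 49^64 ≡ 135, 49^128 ≡ 60 (mod 173).
Test 49^d mod 173 for each divisor d in increasing order:
49^1 ≡ 49
49^2 ≡ 152
49^4 ≡ 95
49^43 = 49^32·49^8·49^2·49^1 ≡ 172
49^86 = 49^64·49^16·49^4·49^2 ≡ 1  ← first divisor giving 1
The order is 86.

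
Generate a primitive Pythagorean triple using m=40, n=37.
(231, 2960, 2969)

Euclid's formula: a = m² - n², b = 2mn, c = m² + n²
m = 40, n = 37
a = 40² - 37² = 1600 - 1369 = 231
b = 2 × 40 × 37 = 2960
c = 40² + 37² = 1600 + 1369 = 2969
Verification: 231² + 2960² = 53361 + 8761600 = 8814961 = 2969² ✓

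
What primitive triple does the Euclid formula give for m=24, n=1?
(575, 48, 577)

Euclid's formula: a = m² - n², b = 2mn, c = m² + n²
m = 24, n = 1
a = 24² - 1² = 576 - 1 = 575
b = 2 × 24 × 1 = 48
c = 24² + 1² = 576 + 1 = 577
Verification: 575² + 48² = 330625 + 2304 = 332929 = 577² ✓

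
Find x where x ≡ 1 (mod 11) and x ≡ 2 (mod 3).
23

Using Chinese Remainder Theorem:
M = 11 × 3 = 33
M1 = 3, M2 = 11
y1 = 3^(-1) mod 11 = 4
y2 = 11^(-1) mod 3 = 2
x = (1×3×4 + 2×11×2) mod 33 = 23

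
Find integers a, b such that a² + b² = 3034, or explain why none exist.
3² + 55² (a=3, b=55)

Factorization: 3034 = 2 × 37 × 41
By Fermat: n is sum of two squares iff every prime p ≡ 3 (mod 4) appears to even power.
All primes ≡ 3 (mod 4) appear to even power.
Search a = 0, 1, 2, … for 3034 - a² a perfect square: first hit at a = 3: 3034 - 9 = 3025 = 55².
3034 = 3² + 55² = 9 + 3025 ✓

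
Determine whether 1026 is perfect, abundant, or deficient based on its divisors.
abundant

Proper divisors of 1026: sum = 1 + 2 + 3 + 6 + 9 + 18 + 19 + 27 + 38 + 54 + 57 + 114 + 171 + 342 + 513 = 1374
Since 1374 > 1026, 1026 is abundant.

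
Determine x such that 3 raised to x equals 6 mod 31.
25

Baby-step giant-step with step n = ⌈√31⌉ = 6.
Baby steps 3^j mod 31 (j:value) for j=0..5: 0:1, 1:3, 2:9, 3:27, 4:19, 5:26.
Giant-step multiplier: 3^(-6) ≡ 3^(30-6) = 3^24 ≡ 2 (mod 31).
Giant steps γ_i = 6·2^i mod 31: γ_0=6, γ_1=12, γ_2=24, γ_3=17, γ_4=3 (in table at j=1).
x = i·n + j = 4·6 + 1 = 25.
Check: 3^25 ≡ 6 (mod 31).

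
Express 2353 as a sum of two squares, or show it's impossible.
7² + 48² (a=7, b=48)

Factorization: 2353 = 13 × 181
By Fermat: n is sum of two squares iff every prime p ≡ 3 (mod 4) appears to even power.
All primes ≡ 3 (mod 4) appear to even power.
Search a = 0, 1, 2, … for 2353 - a² a perfect square: first hit at a = 7: 2353 - 49 = 2304 = 48².
2353 = 7² + 48² = 49 + 2304 ✓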